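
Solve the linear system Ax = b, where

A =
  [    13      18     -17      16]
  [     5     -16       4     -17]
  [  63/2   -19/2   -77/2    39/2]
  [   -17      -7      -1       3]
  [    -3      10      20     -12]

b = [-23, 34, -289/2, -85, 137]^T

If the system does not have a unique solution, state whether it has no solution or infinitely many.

no solution

Row-reduce:
R1 ← R1 / (13).
R2 ← R2 − 5·R1.
R3 ← R3 − 63/2·R1.
R4 ← R4 + 17·R1.
R5 ← R5 + 3·R1.
R2 ← R2 / (-298/13).
R1 ← R1 − 18/13·R2.
R3 ← R3 + 1381/26·R2.
R4 ← R4 − 215/13·R2.
R5 ← R5 − 184/13·R2.
R3 ← R3 / (-12949/596).
R1 ← R1 + 100/149·R3.
R2 ← R2 + 137/298·R3.
R4 ← R4 + 4657/298·R3.
R5 ← R5 − 3365/149·R3.
R4 ← R4 / (-226756/12949).
R1 ← R1 + 15925/12949·R4.
R2 ← R2 − 3659/12949·R4.
R3 ← R3 + 20491/12949·R4.
R5 ← R5 − 170067/12949·R4.
Row 5 reduces to 0 = 1, a contradiction. The system is inconsistent.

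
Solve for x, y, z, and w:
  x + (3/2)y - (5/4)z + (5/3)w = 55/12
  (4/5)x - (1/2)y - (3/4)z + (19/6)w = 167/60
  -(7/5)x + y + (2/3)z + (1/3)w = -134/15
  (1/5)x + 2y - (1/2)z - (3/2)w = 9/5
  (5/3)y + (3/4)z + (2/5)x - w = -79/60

x = 4, y = -1, z = -3, w = -1

Row-reduce the augmented matrix:
R2 ← R2 − 4/5·R1.
R3 ← R3 + 7/5·R1.
R4 ← R4 − 1/5·R1.
R5 ← R5 − 2/5·R1.
R2 ← R2 / (-17/10).
R1 ← R1 − 3/2·R2.
R3 ← R3 − 31/10·R2.
R4 ← R4 − 17/10·R2.
R5 ← R5 − 16/15·R2.
R3 ← R3 / (-32/51).
R1 ← R1 + 35/34·R3.
R2 ← R2 + 5/34·R3.
R5 ← R5 − 287/204·R3.
Swap R4 and R5.
R4 ← R4 / (29857/2304).
R1 ← R1 + 2525/384·R4.
R2 ← R2 + 955/384·R4.
R3 ← R3 + 613/64·R4.
R5 reduces to 0 = 0, so the extra equation is consistent.
Reading off the reduced rows gives x = 4, y = -1, z = -3, w = -1.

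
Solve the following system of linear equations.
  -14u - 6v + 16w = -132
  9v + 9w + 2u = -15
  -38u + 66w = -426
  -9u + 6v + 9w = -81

u = 6, v = 0, w = -3

Row-reduce the augmented matrix:
R1 ← R1 / (-14).
R2 ← R2 − 2·R1.
R3 ← R3 + 38·R1.
R4 ← R4 + 9·R1.
R2 ← R2 / (57/7).
R1 ← R1 − 3/7·R2.
R3 ← R3 − 114/7·R2.
R4 ← R4 − 69/7·R2.
Swap R3 and R4.
R3 ← R3 / (-284/19).
R1 ← R1 + 33/19·R3.
R2 ← R2 − 79/57·R3.
R4 reduces to 0 = 0, so the extra equation is consistent.
Reading off the reduced rows gives u = 6, v = 0, w = -3.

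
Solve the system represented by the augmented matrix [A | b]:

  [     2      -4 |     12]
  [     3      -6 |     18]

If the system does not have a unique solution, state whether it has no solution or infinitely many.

infinitely many solutions

Row-reduce:
R1 ← R1 / (2).
R2 ← R2 − 3·R1.
Rank is 1 with 2 unknowns, leaving x_2 free.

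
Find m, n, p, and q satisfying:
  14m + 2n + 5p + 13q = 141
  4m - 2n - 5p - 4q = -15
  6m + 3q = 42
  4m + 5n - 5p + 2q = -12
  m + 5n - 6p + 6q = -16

m = 5, n = -3, p = 5, q = 4

Row-reduce the augmented matrix:
R1 ← R1 / (14).
R2 ← R2 − 4·R1.
R3 ← R3 − 6·R1.
R4 ← R4 − 4·R1.
R5 ← R5 − 1·R1.
R2 ← R2 / (-18/7).
R1 ← R1 − 1/7·R2.
R3 ← R3 + 6/7·R2.
R4 ← R4 − 31/7·R2.
R5 ← R5 − 34/7·R2.
Swap R3 and R4.
R3 ← R3 / (-35/2).
R2 ← R2 − 5/2·R3.
R5 ← R5 + 37/2·R3.
Swap R4 and R5.
R4 ← R4 / (89/14).
R1 ← R1 − 1/2·R4.
R2 ← R2 − 6/7·R4.
R3 ← R3 − 6/7·R4.
R5 reduces to 0 = 0, so the extra equation is consistent.
Reading off the reduced rows gives m = 5, n = -3, p = 5, q = 4.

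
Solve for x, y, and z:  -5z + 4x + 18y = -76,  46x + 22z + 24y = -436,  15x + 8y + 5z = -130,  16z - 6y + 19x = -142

Row-reduce the augmented matrix:
R1 ← R1 / (4).
R2 ← R2 − 46·R1.
R3 ← R3 − 15·R1.
R4 ← R4 − 19·R1.
R2 ← R2 / (-183).
R1 ← R1 − 9/2·R2.
R3 ← R3 + 119/2·R2.
R4 ← R4 + 183/2·R2.
R3 ← R3 / (-128/61).
R1 ← R1 − 43/61·R3.
R2 ← R2 + 53/122·R3.
R4 reduces to 0 = 0, so the extra equation is consistent.
Reading off the reduced rows gives x = -4, y = -5, z = -6.

x = -4, y = -5, z = -6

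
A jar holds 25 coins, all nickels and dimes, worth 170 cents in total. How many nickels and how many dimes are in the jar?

Let n = nickels, d = dimes.
  n + d = 25
  10d + 5n = 170
Row-reduce the augmented matrix:
R2 ← R2 − 5·R1.
R2 ← R2 / (5).
R1 ← R1 − 1·R2.
Reading off the reduced rows gives n = 16, d = 9.

nickels: 16, dimes: 9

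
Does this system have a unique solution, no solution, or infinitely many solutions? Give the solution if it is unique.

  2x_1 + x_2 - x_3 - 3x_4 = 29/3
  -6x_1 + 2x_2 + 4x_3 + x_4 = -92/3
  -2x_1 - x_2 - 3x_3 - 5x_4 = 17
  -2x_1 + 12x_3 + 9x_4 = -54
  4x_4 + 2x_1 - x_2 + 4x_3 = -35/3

Row-reduce the augmented matrix:
R1 ← R1 / (2).
R2 ← R2 + 6·R1.
R3 ← R3 + 2·R1.
R4 ← R4 + 2·R1.
R5 ← R5 − 2·R1.
R2 ← R2 / (5).
R1 ← R1 − 1/2·R2.
R4 ← R4 − 1·R2.
R5 ← R5 + 2·R2.
R3 ← R3 / (-4).
R1 ← R1 + 3/5·R3.
R2 ← R2 − 1/5·R3.
R4 ← R4 − 54/5·R3.
R5 ← R5 − 27/5·R3.
R4 ← R4 / (-14).
R1 ← R1 − 1/2·R4.
R2 ← R2 + 2·R4.
R3 ← R3 − 2·R4.
R5 ← R5 + 7·R4.
R5 reduces to 0 = 0, so the extra equation is consistent.
Reading off the reduced rows gives x_1 = 2, x_2 = -3, x_3 = -8/3, x_4 = -2.

x_1 = 2, x_2 = -3, x_3 = -8/3, x_4 = -2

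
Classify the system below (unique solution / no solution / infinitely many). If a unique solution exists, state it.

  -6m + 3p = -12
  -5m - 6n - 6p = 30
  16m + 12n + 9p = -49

no solution

Row-reduce:
R1 ← R1 / (-6).
R2 ← R2 + 5·R1.
R3 ← R3 − 16·R1.
R2 ← R2 / (-6).
R3 ← R3 − 12·R2.
Row 3 reduces to 0 = -1, a contradiction. The system is inconsistent.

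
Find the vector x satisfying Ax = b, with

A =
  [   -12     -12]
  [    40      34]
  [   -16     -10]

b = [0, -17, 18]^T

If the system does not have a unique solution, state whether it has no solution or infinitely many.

no solution

Row-reduce:
R1 ← R1 / (-12).
R2 ← R2 − 40·R1.
R3 ← R3 + 16·R1.
R2 ← R2 / (-6).
R1 ← R1 − 1·R2.
R3 ← R3 − 6·R2.
Row 3 reduces to 0 = 1, a contradiction. The system is inconsistent.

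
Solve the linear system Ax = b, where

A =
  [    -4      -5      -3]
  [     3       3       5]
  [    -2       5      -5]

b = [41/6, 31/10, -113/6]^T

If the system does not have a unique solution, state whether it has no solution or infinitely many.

x_1 = -4/3, x_2 = -9/5, x_3 = 5/2

Row-reduce the augmented matrix:
R1 ← R1 / (-4).
R2 ← R2 − 3·R1.
R3 ← R3 + 2·R1.
R2 ← R2 / (-3/4).
R1 ← R1 − 5/4·R2.
R3 ← R3 − 15/2·R2.
R3 ← R3 / (24).
R1 ← R1 − 16/3·R3.
R2 ← R2 + 11/3·R3.
Reading off the reduced rows gives x_1 = -4/3, x_2 = -9/5, x_3 = 5/2.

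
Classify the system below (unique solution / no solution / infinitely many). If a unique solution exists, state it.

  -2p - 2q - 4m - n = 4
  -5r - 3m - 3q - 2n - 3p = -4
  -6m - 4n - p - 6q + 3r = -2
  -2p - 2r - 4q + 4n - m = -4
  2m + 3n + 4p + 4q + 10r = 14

no solution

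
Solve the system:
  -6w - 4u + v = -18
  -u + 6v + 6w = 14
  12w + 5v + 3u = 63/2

no solution

Row-reduce:
R1 ← R1 / (-4).
R2 ← R2 + 1·R1.
R3 ← R3 − 3·R1.
R2 ← R2 / (23/4).
R1 ← R1 + 1/4·R2.
R3 ← R3 − 23/4·R2.
Row 3 reduces to 0 = -1/2, a contradiction. The system is inconsistent.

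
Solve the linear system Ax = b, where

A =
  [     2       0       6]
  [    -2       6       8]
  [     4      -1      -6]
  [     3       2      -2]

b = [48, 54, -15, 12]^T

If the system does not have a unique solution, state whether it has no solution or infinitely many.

Row-reduce the augmented matrix:
R1 ← R1 / (2).
R2 ← R2 + 2·R1.
R3 ← R3 − 4·R1.
R4 ← R4 − 3·R1.
R2 ← R2 / (6).
R3 ← R3 + 1·R2.
R4 ← R4 − 2·R2.
R3 ← R3 / (-47/3).
R1 ← R1 − 3·R3.
R2 ← R2 − 7/3·R3.
R4 ← R4 + 47/3·R3.
R4 reduces to 0 = 0, so the extra equation is consistent.
Reading off the reduced rows gives x_1 = 6, x_2 = 3, x_3 = 6.

x_1 = 6, x_2 = 3, x_3 = 6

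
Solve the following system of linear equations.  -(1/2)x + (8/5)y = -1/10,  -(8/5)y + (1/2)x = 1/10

infinitely many solutions

Row-reduce:
R1 ← R1 / (-1/2).
R2 ← R2 − 1/2·R1.
Rank is 1 with 2 unknowns, leaving y free.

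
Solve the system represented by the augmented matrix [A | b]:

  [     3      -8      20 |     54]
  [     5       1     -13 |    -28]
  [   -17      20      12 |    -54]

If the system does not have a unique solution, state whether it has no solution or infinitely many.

x_1 = -2, x_2 = -5, x_3 = 1

Row-reduce the augmented matrix:
R1 ← R1 / (3).
R2 ← R2 − 5·R1.
R3 ← R3 + 17·R1.
R2 ← R2 / (43/3).
R1 ← R1 + 8/3·R2.
R3 ← R3 + 76/3·R2.
R3 ← R3 / (1868/43).
R1 ← R1 + 84/43·R3.
R2 ← R2 + 139/43·R3.
Reading off the reduced rows gives x_1 = -2, x_2 = -5, x_3 = 1.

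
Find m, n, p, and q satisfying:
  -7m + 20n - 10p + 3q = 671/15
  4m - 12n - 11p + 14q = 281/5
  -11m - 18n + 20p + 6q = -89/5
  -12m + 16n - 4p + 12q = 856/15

Row-reduce the augmented matrix:
R1 ← R1 / (-7).
R2 ← R2 − 4·R1.
R3 ← R3 + 11·R1.
R4 ← R4 + 12·R1.
R2 ← R2 / (-4/7).
R1 ← R1 + 20/7·R2.
R3 ← R3 + 346/7·R2.
R4 ← R4 + 128/7·R2.
R3 ← R3 / (2963/2).
R1 ← R1 − 85·R3.
R2 ← R2 − 117/4·R3.
R4 ← R4 − 548·R3.
R4 ← R4 / (18720/2963).
R1 ← R1 + 3217/2963·R4.
R2 ← R2 + 4079/5926·R4.
R3 ← R3 + 2716/2963·R4.
Reading off the reduced rows gives m = -11/5, n = -1/3, p = -3, q = 2.

m = -11/5, n = -1/3, p = -3, q = 2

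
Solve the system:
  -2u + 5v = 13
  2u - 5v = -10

Row-reduce:
R1 ← R1 / (-2).
R2 ← R2 − 2·R1.
Row 2 reduces to 0 = 3, a contradiction. The system is inconsistent.

no solution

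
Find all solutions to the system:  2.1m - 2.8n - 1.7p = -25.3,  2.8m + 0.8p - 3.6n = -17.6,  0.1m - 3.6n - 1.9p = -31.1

Row-reduce the augmented matrix:
R1 ← R1 / (21/10).
R2 ← R2 − 14/5·R1.
R3 ← R3 − 1/10·R1.
R2 ← R2 / (2/15).
R1 ← R1 + 4/3·R2.
R3 ← R3 + 52/15·R2.
R3 ← R3 / (2727/35).
R1 ← R1 − 209/7·R3.
R2 ← R2 − 23·R3.
Reading off the reduced rows gives m = 0, n = 6, p = 5.

m = 0, n = 6, p = 5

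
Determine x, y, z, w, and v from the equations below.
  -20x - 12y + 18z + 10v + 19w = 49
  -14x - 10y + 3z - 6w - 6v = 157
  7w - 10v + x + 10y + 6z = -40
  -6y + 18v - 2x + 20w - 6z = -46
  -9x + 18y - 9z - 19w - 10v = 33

Row-reduce the augmented matrix:
R1 ← R1 / (-20).
R2 ← R2 + 14·R1.
R3 ← R3 − 1·R1.
R4 ← R4 + 2·R1.
R5 ← R5 + 9·R1.
R2 ← R2 / (-8/5).
R1 ← R1 − 3/5·R2.
R3 ← R3 − 47/5·R2.
R4 ← R4 + 24/5·R2.
R5 ← R5 − 117/5·R2.
R3 ← R3 / (-99/2).
R1 ← R1 + 9/2·R3.
R2 ← R2 − 6·R3.
R4 ← R4 − 21·R3.
R5 ← R5 + 315/2·R3.
R4 ← R4 / (8255/264).
R1 ← R1 − 123/88·R4.
R2 ← R2 + 379/528·R4.
R3 ← R3 − 1687/792·R4.
R5 ← R5 − 2259/88·R4.
R5 ← R5 / (433792/8255).
R1 ← R1 − 12854/8255·R5.
R2 ← R2 + 15147/8255·R5.
R3 ← R3 − 9952/24765·R5.
R4 ← R4 − 5166/8255·R5.
Reading off the reduced rows gives x = -5, y = -6, z = -3, w = -1, v = -5.

x = -5, y = -6, z = -3, w = -1, v = -5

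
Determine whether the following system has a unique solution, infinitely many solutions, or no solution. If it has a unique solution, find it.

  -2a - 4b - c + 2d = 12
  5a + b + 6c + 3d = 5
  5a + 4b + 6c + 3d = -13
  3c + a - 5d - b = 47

Row-reduce the augmented matrix:
R1 ← R1 / (-2).
R2 ← R2 − 5·R1.
R3 ← R3 − 5·R1.
R4 ← R4 − 1·R1.
R2 ← R2 / (-9).
R1 ← R1 − 2·R2.
R3 ← R3 + 6·R2.
R4 ← R4 + 3·R2.
R3 ← R3 / (7/6).
R1 ← R1 − 23/18·R3.
R2 ← R2 + 7/18·R3.
R4 ← R4 − 4/3·R3.
R4 ← R4 / (-68/7).
R1 ← R1 + 15/7·R4.
R3 ← R3 − 16/7·R4.
Reading off the reduced rows gives a = -2, b = -6, c = 6, d = -5.

a = -2, b = -6, c = 6, d = -5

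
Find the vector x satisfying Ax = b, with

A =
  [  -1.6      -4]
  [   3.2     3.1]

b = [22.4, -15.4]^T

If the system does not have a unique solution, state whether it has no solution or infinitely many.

x_1 = 1, x_2 = -6

Row-reduce the augmented matrix:
R1 ← R1 / (-8/5).
R2 ← R2 − 16/5·R1.
R2 ← R2 / (-49/10).
R1 ← R1 − 5/2·R2.
Reading off the reduced rows gives x_1 = 1, x_2 = -6.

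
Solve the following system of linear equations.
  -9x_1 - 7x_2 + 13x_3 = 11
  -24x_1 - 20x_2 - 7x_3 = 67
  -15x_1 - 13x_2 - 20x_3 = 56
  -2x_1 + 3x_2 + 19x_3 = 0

x_1 = -5, x_2 = 3, x_3 = -1

Row-reduce the augmented matrix:
R1 ← R1 / (-9).
R2 ← R2 + 24·R1.
R3 ← R3 + 15·R1.
R4 ← R4 + 2·R1.
R2 ← R2 / (-4/3).
R1 ← R1 − 7/9·R2.
R3 ← R3 + 4/3·R2.
R4 ← R4 − 41/9·R2.
Swap R3 and R4.
R3 ← R3 / (-505/4).
R1 ← R1 + 103/4·R3.
R2 ← R2 − 125/4·R3.
R4 reduces to 0 = 0, so the extra equation is consistent.
Reading off the reduced rows gives x_1 = -5, x_2 = 3, x_3 = -1.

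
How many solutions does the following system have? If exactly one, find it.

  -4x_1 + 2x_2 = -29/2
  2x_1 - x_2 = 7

no solution

Row-reduce:
R1 ← R1 / (-4).
R2 ← R2 − 2·R1.
Row 2 reduces to 0 = -1/4, a contradiction. The system is inconsistent.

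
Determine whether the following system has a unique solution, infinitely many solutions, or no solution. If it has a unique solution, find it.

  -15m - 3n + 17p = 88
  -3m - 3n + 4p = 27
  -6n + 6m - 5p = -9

no solution

Row-reduce:
R1 ← R1 / (-15).
R2 ← R2 + 3·R1.
R3 ← R3 − 6·R1.
R2 ← R2 / (-12/5).
R1 ← R1 − 1/5·R2.
R3 ← R3 + 36/5·R2.
Row 3 reduces to 0 = -2, a contradiction. The system is inconsistent.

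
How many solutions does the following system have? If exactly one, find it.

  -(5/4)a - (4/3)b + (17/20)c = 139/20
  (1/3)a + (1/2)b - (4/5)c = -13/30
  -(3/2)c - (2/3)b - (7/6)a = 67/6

no solution

Row-reduce:
R1 ← R1 / (-5/4).
R2 ← R2 − 1/3·R1.
R3 ← R3 + 7/6·R1.
R2 ← R2 / (13/90).
R1 ← R1 − 16/15·R2.
R3 ← R3 − 26/45·R2.
Row 3 reduces to 0 = -1, a contradiction. The system is inconsistent.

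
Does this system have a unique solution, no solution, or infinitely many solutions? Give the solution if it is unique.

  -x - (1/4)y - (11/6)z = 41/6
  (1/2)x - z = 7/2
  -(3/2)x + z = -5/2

Row-reduce the augmented matrix:
R1 ← R1 / (-1).
R2 ← R2 − 1/2·R1.
R3 ← R3 + 3/2·R1.
R2 ← R2 / (-1/8).
R1 ← R1 − 1/4·R2.
R3 ← R3 − 3/8·R2.
R3 ← R3 / (-2).
R1 ← R1 + 2·R3.
R2 ← R2 − 46/3·R3.
Reading off the reduced rows gives x = -1, y = 6, z = -4.

x = -1, y = 6, z = -4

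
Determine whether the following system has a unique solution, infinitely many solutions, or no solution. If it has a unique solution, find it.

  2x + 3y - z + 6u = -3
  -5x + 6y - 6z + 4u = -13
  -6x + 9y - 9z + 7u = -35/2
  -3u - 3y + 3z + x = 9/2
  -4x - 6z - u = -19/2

Row-reduce the augmented matrix:
R1 ← R1 / (2).
R2 ← R2 + 5·R1.
R3 ← R3 + 6·R1.
R4 ← R4 − 1·R1.
R5 ← R5 + 4·R1.
R2 ← R2 / (27/2).
R1 ← R1 − 3/2·R2.
R3 ← R3 − 18·R2.
R4 ← R4 + 9/2·R2.
R5 ← R5 − 6·R2.
R3 ← R3 / (-2/3).
R1 ← R1 − 4/9·R3.
R2 ← R2 + 17/27·R3.
R4 ← R4 − 2/3·R3.
R5 ← R5 + 38/9·R3.
Swap R4 and R5.
R4 ← R4 / (14/3).
R1 ← R1 − 2/3·R4.
R2 ← R2 − 31/18·R4.
R3 ← R3 − 1/2·R4.
R5 reduces to 0 = 0, so the extra equation is consistent.
Reading off the reduced rows gives x = 3, y = 2, z = 0, u = -5/2.

x = 3, y = 2, z = 0, u = -5/2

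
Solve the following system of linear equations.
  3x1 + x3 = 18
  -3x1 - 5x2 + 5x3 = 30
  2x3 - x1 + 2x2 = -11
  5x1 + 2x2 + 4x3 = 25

Row-reduce the augmented matrix:
R1 ← R1 / (3).
R2 ← R2 + 3·R1.
R3 ← R3 + 1·R1.
R4 ← R4 − 5·R1.
R2 ← R2 / (-5).
R3 ← R3 − 2·R2.
R4 ← R4 − 2·R2.
R3 ← R3 / (71/15).
R1 ← R1 − 1/3·R3.
R2 ← R2 + 6/5·R3.
R4 ← R4 − 71/15·R3.
R4 reduces to 0 = 0, so the extra equation is consistent.
Reading off the reduced rows gives x1 = 5, x2 = -6, x3 = 3.

x1 = 5, x2 = -6, x3 = 3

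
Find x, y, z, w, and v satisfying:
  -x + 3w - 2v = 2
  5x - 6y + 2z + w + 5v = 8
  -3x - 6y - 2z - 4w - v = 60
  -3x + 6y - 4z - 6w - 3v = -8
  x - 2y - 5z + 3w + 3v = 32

x = -6, y = -6, z = -4, w = 0, v = 2

Row-reduce the augmented matrix:
R1 ← R1 / (-1).
R2 ← R2 − 5·R1.
R3 ← R3 + 3·R1.
R4 ← R4 + 3·R1.
R5 ← R5 − 1·R1.
R2 ← R2 / (-6).
R3 ← R3 + 6·R2.
R4 ← R4 − 6·R2.
R5 ← R5 + 2·R2.
R3 ← R3 / (-4).
R2 ← R2 + 1/3·R3.
R4 ← R4 + 2·R3.
R5 ← R5 + 17/3·R3.
R4 ← R4 / (31/2).
R1 ← R1 + 3·R4.
R2 ← R2 + 1/4·R4.
R3 ← R3 − 29/4·R4.
R5 ← R5 − 167/4·R4.
R5 ← R5 / (228/31).
R1 ← R1 − 20/31·R5.
R2 ← R2 + 7/62·R5.
R3 ← R3 − 24/31·R5.
R4 ← R4 + 14/31·R5.
Reading off the reduced rows gives x = -6, y = -6, z = -4, w = 0, v = 2.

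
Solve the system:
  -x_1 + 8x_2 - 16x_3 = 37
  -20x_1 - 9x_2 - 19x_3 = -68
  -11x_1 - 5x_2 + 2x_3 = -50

x_1 = 3, x_2 = 3, x_3 = -1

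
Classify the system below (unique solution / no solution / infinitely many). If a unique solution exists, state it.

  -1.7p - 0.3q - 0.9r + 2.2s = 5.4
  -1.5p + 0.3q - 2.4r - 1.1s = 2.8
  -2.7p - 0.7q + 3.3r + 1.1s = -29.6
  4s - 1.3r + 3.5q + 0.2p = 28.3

p = 5, q = 1, r = -6, s = 4

Row-reduce the augmented matrix:
R1 ← R1 / (-17/10).
R2 ← R2 + 3/2·R1.
R3 ← R3 + 27/10·R1.
R4 ← R4 − 1/5·R1.
R2 ← R2 / (48/85).
R1 ← R1 − 3/17·R2.
R3 ← R3 + 19/85·R2.
R4 ← R4 − 589/170·R2.
R3 ← R3 / (131/32).
R1 ← R1 − 33/32·R3.
R2 ← R2 + 91/32·R3.
R4 ← R4 − 2703/320·R3.
R4 ← R4 / (1192421/39300).
R1 ← R1 − 737/1310·R4.
R2 ← R2 + 10329/1310·R4.
R3 ← R3 + 1727/1965·R4.
Reading off the reduced rows gives p = 5, q = 1, r = -6, s = 4.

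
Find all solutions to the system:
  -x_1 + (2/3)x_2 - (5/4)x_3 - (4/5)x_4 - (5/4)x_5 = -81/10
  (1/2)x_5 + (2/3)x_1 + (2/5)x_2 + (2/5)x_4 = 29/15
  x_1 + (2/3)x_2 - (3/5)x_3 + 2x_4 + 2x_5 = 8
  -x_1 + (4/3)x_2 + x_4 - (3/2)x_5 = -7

infinitely many solutions

Row-reduce:
R1 ← R1 / (-1).
R2 ← R2 − 2/3·R1.
R3 ← R3 − 1·R1.
R4 ← R4 + 1·R1.
R2 ← R2 / (38/45).
R1 ← R1 + 2/3·R2.
R3 ← R3 − 4/3·R2.
R4 ← R4 − 2/3·R2.
R3 ← R3 / (-203/380).
R1 ← R1 − 45/76·R3.
R2 ← R2 + 75/76·R3.
R4 ← R4 − 145/76·R3.
R4 ← R4 / (243/35).
R1 ← R1 − 2292/1015·R4.
R2 ← R2 + 561/203·R4.
R3 ← R3 + 536/203·R4.
Rank is 4 with 5 unknowns, leaving x_5 free.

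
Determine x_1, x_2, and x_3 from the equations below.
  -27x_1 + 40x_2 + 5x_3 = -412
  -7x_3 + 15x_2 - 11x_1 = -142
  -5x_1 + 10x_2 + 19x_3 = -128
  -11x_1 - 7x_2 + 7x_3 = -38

x_1 = 6, x_2 = -6, x_3 = -2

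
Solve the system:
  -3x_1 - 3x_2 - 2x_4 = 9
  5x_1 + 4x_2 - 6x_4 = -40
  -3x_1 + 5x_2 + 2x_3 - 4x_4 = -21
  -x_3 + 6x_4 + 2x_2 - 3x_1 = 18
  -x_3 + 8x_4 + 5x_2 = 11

no solution

Row-reduce:
R1 ← R1 / (-3).
R2 ← R2 − 5·R1.
R3 ← R3 + 3·R1.
R4 ← R4 + 3·R1.
R2 ← R2 / (-1).
R1 ← R1 − 1·R2.
R3 ← R3 − 8·R2.
R4 ← R4 − 5·R2.
R5 ← R5 − 5·R2.
R3 ← R3 / (2).
R4 ← R4 + 1·R3.
R5 ← R5 + 1·R3.
R4 ← R4 / (-77).
R1 ← R1 + 26/3·R4.
R2 ← R2 − 28/3·R4.
R3 ← R3 + 115/3·R4.
R5 ← R5 + 77·R4.
Row 5 reduces to 0 = 2, a contradiction. The system is inconsistent.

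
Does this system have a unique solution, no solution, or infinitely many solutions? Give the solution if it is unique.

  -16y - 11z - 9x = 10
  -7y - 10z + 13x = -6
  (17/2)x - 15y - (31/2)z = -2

no solution

Row-reduce:
R1 ← R1 / (-9).
R2 ← R2 − 13·R1.
R3 ← R3 − 17/2·R1.
R2 ← R2 / (-271/9).
R1 ← R1 − 16/9·R2.
R3 ← R3 + 271/9·R2.
Row 3 reduces to 0 = -1, a contradiction. The system is inconsistent.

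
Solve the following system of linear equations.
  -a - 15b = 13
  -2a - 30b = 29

no solution

Row-reduce:
R1 ← R1 / (-1).
R2 ← R2 + 2·R1.
Row 2 reduces to 0 = 3, a contradiction. The system is inconsistent.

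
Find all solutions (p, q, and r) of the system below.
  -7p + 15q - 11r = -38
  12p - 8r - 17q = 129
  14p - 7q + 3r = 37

p = 1, q = -5, r = -4

Row-reduce the augmented matrix:
R1 ← R1 / (-7).
R2 ← R2 − 12·R1.
R3 ← R3 − 14·R1.
R2 ← R2 / (61/7).
R1 ← R1 + 15/7·R2.
R3 ← R3 − 23·R2.
R3 ← R3 / (3165/61).
R1 ← R1 + 307/61·R3.
R2 ← R2 + 188/61·R3.
Reading off the reduced rows gives p = 1, q = -5, r = -4.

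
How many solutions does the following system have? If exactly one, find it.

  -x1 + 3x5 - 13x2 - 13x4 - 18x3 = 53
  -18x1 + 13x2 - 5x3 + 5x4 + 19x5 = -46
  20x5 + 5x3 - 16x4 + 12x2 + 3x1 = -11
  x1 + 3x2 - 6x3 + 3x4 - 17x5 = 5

infinitely many solutions

Row-reduce:
R1 ← R1 / (-1).
R2 ← R2 + 18·R1.
R3 ← R3 − 3·R1.
R4 ← R4 − 1·R1.
R2 ← R2 / (247).
R1 ← R1 − 13·R2.
R3 ← R3 + 27·R2.
R4 ← R4 + 10·R2.
R3 ← R3 / (-3490/247).
R1 ← R1 − 23/19·R3.
R2 ← R2 − 319/247·R3.
R4 ← R4 + 2738/247·R3.
R4 ← R4 / (38964/1745).
R1 ← R1 + 3582/1745·R4.
R2 ← R2 + 2917/1745·R4.
R3 ← R3 − 3566/1745·R4.
Rank is 4 with 5 unknowns, leaving x5 free.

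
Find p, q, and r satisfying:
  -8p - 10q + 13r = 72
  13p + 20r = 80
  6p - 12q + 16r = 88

p = 0, q = -2, r = 4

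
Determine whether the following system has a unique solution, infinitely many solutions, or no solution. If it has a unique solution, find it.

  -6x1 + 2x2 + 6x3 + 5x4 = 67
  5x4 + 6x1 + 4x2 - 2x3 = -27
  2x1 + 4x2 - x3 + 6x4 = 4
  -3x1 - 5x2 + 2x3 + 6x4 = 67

x1 = -6, x2 = -3, x3 = 2, x4 = 5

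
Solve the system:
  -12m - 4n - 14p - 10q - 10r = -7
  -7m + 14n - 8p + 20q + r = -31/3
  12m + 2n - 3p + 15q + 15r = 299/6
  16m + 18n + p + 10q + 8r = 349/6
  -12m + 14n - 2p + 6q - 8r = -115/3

Row-reduce the augmented matrix:
R1 ← R1 / (-12).
R2 ← R2 + 7·R1.
R3 ← R3 − 12·R1.
R4 ← R4 − 16·R1.
R5 ← R5 + 12·R1.
R2 ← R2 / (49/3).
R1 ← R1 − 1/3·R2.
R3 ← R3 + 2·R2.
R4 ← R4 − 38/3·R2.
R5 ← R5 − 18·R2.
R3 ← R3 / (-832/49).
R1 ← R1 − 57/49·R3.
R2 ← R2 − 1/98·R3.
R4 ← R4 + 872/49·R3.
R5 ← R5 − 579/49·R3.
R4 ← R4 / (-415/13).
R1 ← R1 − 45/52·R4.
R2 ← R2 − 165/104·R4.
R3 ← R3 + 25/52·R4.
R5 ← R5 + 353/52·R4.
R5 ← R5 / (27797/13280).
R1 ← R1 − 1699/2656·R5.
R2 ← R2 + 2181/5312·R5.
R3 ← R3 + 243/2656·R5.
R4 ← R4 − 871/1660·R5.
Reading off the reduced rows gives m = 3, n = 2/3, p = -5/2, q = -1, r = 4/3.

m = 3, n = 2/3, p = -5/2, q = -1, r = 4/3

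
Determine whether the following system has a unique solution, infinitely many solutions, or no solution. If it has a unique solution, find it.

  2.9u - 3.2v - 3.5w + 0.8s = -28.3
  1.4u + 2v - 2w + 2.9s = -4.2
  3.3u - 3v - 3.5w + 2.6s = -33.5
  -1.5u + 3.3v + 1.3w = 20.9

Row-reduce the augmented matrix:
R1 ← R1 / (29/10).
R2 ← R2 − 7/5·R1.
R3 ← R3 − 33/10·R1.
R4 ← R4 + 3/2·R1.
R2 ← R2 / (514/145).
R1 ← R1 + 32/29·R2.
R3 ← R3 − 93/145·R2.
R4 ← R4 − 477/290·R2.
R3 ← R3 / (277/514).
R1 ← R1 + 335/257·R3.
R2 ← R2 + 45/514·R3.
R4 ← R4 + 1883/5140·R3.
R4 ← R4 / (601/6925).
R1 ← R1 − 2241/554·R4.
R2 ← R2 − 252/277·R4.
R3 ← R3 − 6347/2770·R4.
Reading off the reduced rows gives u = -6, v = 4, w = -1, s = -2.

u = -6, v = 4, w = -1, s = -2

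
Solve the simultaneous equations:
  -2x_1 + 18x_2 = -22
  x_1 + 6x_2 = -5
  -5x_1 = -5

Row-reduce:
R1 ← R1 / (-2).
R2 ← R2 − 1·R1.
R3 ← R3 + 5·R1.
R2 ← R2 / (15).
R1 ← R1 + 9·R2.
R3 ← R3 + 45·R2.
Row 3 reduces to 0 = 2, a contradiction. The system is inconsistent.

no solution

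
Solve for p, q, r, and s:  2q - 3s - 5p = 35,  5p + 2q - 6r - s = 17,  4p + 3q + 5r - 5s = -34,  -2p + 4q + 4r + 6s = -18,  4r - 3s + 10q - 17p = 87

Row-reduce the augmented matrix:
R1 ← R1 / (-5).
R2 ← R2 − 5·R1.
R3 ← R3 − 4·R1.
R4 ← R4 + 2·R1.
R5 ← R5 + 17·R1.
R2 ← R2 / (4).
R1 ← R1 + 2/5·R2.
R3 ← R3 − 23/5·R2.
R4 ← R4 − 16/5·R2.
R5 ← R5 − 16/5·R2.
R3 ← R3 / (119/10).
R1 ← R1 + 3/5·R3.
R2 ← R2 + 3/2·R3.
R4 ← R4 − 44/5·R3.
R5 ← R5 − 44/5·R3.
R4 ← R4 / (212/17).
R1 ← R1 − 1/17·R4.
R2 ← R2 + 23/17·R4.
R3 ← R3 + 4/17·R4.
R5 ← R5 − 212/17·R4.
R5 reduces to 0 = 0, so the extra equation is consistent.
Reading off the reduced rows gives p = -5, q = 2, r = -6, s = -2.

p = -5, q = 2, r = -6, s = -2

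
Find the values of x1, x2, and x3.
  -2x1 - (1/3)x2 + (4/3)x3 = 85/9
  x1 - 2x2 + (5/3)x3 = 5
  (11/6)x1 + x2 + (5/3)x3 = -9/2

Row-reduce the augmented matrix:
R1 ← R1 / (-2).
R2 ← R2 − 1·R1.
R3 ← R3 − 11/6·R1.
R2 ← R2 / (-13/6).
R1 ← R1 − 1/6·R2.
R3 ← R3 − 25/36·R2.
R3 ← R3 / (851/234).
R1 ← R1 + 19/39·R3.
R2 ← R2 + 14/13·R3.
Reading off the reduced rows gives x1 = -3, x2 = -7/3, x3 = 2.

x1 = -3, x2 = -7/3, x3 = 2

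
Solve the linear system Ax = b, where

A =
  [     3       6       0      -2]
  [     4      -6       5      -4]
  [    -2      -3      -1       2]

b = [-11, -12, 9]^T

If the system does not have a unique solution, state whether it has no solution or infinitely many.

Row-reduce:
R1 ← R1 / (3).
R2 ← R2 − 4·R1.
R3 ← R3 + 2·R1.
R2 ← R2 / (-14).
R1 ← R1 − 2·R2.
R3 ← R3 − 1·R2.
R3 ← R3 / (-9/14).
R1 ← R1 − 5/7·R3.
R2 ← R2 + 5/14·R3.
Rank is 3 with 4 unknowns, leaving x_4 free.

infinitely many solutions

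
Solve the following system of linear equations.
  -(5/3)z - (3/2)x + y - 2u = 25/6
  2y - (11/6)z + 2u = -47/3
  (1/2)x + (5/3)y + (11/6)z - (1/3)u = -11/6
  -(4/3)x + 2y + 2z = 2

x = -3, y = -3, z = 2, u = -3

Row-reduce the augmented matrix:
R1 ← R1 / (-3/2).
R3 ← R3 − 1/2·R1.
R4 ← R4 + 4/3·R1.
R2 ← R2 / (2).
R1 ← R1 + 2/3·R2.
R3 ← R3 − 2·R2.
R4 ← R4 − 10/9·R2.
R3 ← R3 / (28/9).
R1 ← R1 − 1/2·R3.
R2 ← R2 + 11/12·R3.
R4 ← R4 − 9/2·R3.
R4 ← R4 / (841/168).
R1 ← R1 − 139/56·R4.
R2 ← R2 − 13/112·R4.
R3 ← R3 + 27/28·R4.
Reading off the reduced rows gives x = -3, y = -3, z = 2, u = -3.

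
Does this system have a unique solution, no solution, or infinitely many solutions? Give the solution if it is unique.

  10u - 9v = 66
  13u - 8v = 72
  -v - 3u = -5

no solution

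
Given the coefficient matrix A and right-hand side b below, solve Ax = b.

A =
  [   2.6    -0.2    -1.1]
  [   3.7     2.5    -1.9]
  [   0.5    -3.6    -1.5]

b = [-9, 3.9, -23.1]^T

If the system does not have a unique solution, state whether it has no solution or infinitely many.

x_1 = -3, x_2 = 6, x_3 = 0

Row-reduce the augmented matrix:
R1 ← R1 / (13/5).
R2 ← R2 − 37/10·R1.
R3 ← R3 − 1/2·R1.
R2 ← R2 / (181/65).
R1 ← R1 + 1/13·R2.
R3 ← R3 + 463/130·R2.
R3 ← R3 / (-12427/7240).
R1 ← R1 + 313/724·R3.
R2 ← R2 + 87/724·R3.
Reading off the reduced rows gives x_1 = -3, x_2 = 6, x_3 = 0.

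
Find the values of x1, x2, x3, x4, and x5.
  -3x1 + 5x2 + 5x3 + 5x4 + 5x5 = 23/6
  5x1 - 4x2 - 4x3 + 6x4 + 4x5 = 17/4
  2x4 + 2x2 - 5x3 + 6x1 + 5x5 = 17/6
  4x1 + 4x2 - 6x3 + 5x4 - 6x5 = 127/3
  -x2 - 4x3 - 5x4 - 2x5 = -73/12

x1 = 1/4, x2 = 7/4, x3 = -1, x4 = 8/3, x5 = -5/2

Row-reduce the augmented matrix:
R1 ← R1 / (-3).
R2 ← R2 − 5·R1.
R3 ← R3 − 6·R1.
R4 ← R4 − 4·R1.
R2 ← R2 / (13/3).
R1 ← R1 + 5/3·R2.
R3 ← R3 − 12·R2.
R4 ← R4 − 32/3·R2.
R5 ← R5 + 1·R2.
R3 ← R3 / (-7).
R2 ← R2 − 1·R3.
R4 ← R4 + 10·R3.
R5 ← R5 + 3·R3.
R4 ← R4 / (1451/91).
R1 ← R1 − 50/13·R4.
R2 ← R2 + 59/91·R4.
R3 ← R3 − 360/91·R4.
R5 ← R5 − 926/91·R4.
R5 ← R5 / (15296/1451).
R1 ← R1 − 5280/1451·R5.
R2 ← R2 − 22/1451·R5.
R3 ← R3 − 4809/1451·R5.
R4 ← R4 + 212/1451·R5.
Reading off the reduced rows gives x1 = 1/4, x2 = 7/4, x3 = -1, x4 = 8/3, x5 = -5/2.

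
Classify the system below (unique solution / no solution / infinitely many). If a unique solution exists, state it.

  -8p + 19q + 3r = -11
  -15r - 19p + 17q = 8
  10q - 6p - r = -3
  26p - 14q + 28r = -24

Row-reduce:
R1 ← R1 / (-8).
R2 ← R2 + 19·R1.
R3 ← R3 + 6·R1.
R4 ← R4 − 26·R1.
R2 ← R2 / (-225/8).
R1 ← R1 + 19/8·R2.
R3 ← R3 + 17/4·R2.
R4 ← R4 − 191/4·R2.
R3 ← R3 / (7/75).
R1 ← R1 − 112/75·R3.
R2 ← R2 − 59/75·R3.
R4 ← R4 − 14/75·R3.
Row 4 reduces to 0 = -2, a contradiction. The system is inconsistent.

no solution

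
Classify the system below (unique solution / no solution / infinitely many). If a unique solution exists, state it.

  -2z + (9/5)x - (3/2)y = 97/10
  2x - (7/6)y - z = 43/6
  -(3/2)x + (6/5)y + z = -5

x = 4, y = 5, z = -5

Row-reduce the augmented matrix:
R1 ← R1 / (9/5).
R2 ← R2 − 2·R1.
R3 ← R3 + 3/2·R1.
R2 ← R2 / (1/2).
R1 ← R1 + 5/6·R2.
R3 ← R3 + 1/20·R2.
R3 ← R3 / (-49/90).
R1 ← R1 − 25/27·R3.
R2 ← R2 − 22/9·R3.
Reading off the reduced rows gives x = 4, y = 5, z = -5.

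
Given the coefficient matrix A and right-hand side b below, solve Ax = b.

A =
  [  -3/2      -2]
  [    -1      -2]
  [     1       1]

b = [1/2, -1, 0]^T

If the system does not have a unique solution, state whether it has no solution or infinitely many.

no solution

Row-reduce:
R1 ← R1 / (-3/2).
R2 ← R2 + 1·R1.
R3 ← R3 − 1·R1.
R2 ← R2 / (-2/3).
R1 ← R1 − 4/3·R2.
R3 ← R3 + 1/3·R2.
Row 3 reduces to 0 = 1, a contradiction. The system is inconsistent.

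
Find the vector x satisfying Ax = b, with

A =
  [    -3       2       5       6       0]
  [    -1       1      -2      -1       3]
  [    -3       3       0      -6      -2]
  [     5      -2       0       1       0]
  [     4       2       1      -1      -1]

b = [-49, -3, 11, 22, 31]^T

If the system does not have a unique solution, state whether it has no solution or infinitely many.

Row-reduce the augmented matrix:
R1 ← R1 / (-3).
R2 ← R2 + 1·R1.
R3 ← R3 + 3·R1.
R4 ← R4 − 5·R1.
R5 ← R5 − 4·R1.
R2 ← R2 / (1/3).
R1 ← R1 + 2/3·R2.
R3 ← R3 − 1·R2.
R4 ← R4 − 4/3·R2.
R5 ← R5 − 14/3·R2.
R3 ← R3 / (6).
R1 ← R1 + 9·R3.
R2 ← R2 + 11·R3.
R4 ← R4 − 23·R3.
R5 ← R5 − 59·R3.
R4 ← R4 / (69/2).
R1 ← R1 + 25/2·R4.
R2 ← R2 + 29/2·R4.
R3 ← R3 + 1/2·R4.
R5 ← R5 − 157/2·R4.
R5 ← R5 / (-719/207).
R1 ← R1 − 89/207·R5.
R2 ← R2 − 313/207·R5.
R3 ← R3 + 289/207·R5.
R4 ← R4 − 181/207·R5.
Reading off the reduced rows gives x_1 = 6, x_2 = 3, x_3 = -5, x_4 = -2, x_5 = -4.

x_1 = 6, x_2 = 3, x_3 = -5, x_4 = -2, x_5 = -4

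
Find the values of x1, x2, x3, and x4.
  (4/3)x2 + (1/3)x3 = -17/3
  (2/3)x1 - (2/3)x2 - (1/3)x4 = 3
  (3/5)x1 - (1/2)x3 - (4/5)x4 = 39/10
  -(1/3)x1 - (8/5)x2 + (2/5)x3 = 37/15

Row-reduce the augmented matrix:
Swap R1 and R2.
R1 ← R1 / (2/3).
R3 ← R3 − 3/5·R1.
R4 ← R4 + 1/3·R1.
R2 ← R2 / (4/3).
R1 ← R1 + 1·R2.
R3 ← R3 − 3/5·R2.
R4 ← R4 + 29/15·R2.
R3 ← R3 / (-13/20).
R1 ← R1 − 1/4·R3.
R2 ← R2 − 1/4·R3.
R4 ← R4 − 53/60·R3.
R4 ← R4 / (-11/13).
R1 ← R1 + 9/13·R4.
R2 ← R2 + 5/26·R4.
R3 ← R3 − 10/13·R4.
Reading off the reduced rows gives x1 = 1, x2 = -3, x3 = -5, x4 = -1.

x1 = 1, x2 = -3, x3 = -5, x4 = -1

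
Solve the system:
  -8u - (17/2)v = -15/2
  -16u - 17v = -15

Row-reduce:
R1 ← R1 / (-8).
R2 ← R2 + 16·R1.
Rank is 1 with 2 unknowns, leaving v free.

infinitely many solutions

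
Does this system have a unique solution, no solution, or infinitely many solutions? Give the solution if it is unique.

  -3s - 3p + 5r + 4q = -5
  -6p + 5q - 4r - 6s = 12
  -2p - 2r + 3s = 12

Row-reduce:
R1 ← R1 / (-3).
R2 ← R2 + 6·R1.
R3 ← R3 + 2·R1.
R2 ← R2 / (-3).
R1 ← R1 + 4/3·R2.
R3 ← R3 + 8/3·R2.
R3 ← R3 / (64/9).
R1 ← R1 − 41/9·R3.
R2 ← R2 − 14/3·R3.
Rank is 3 with 4 unknowns, leaving s free.

infinitely many solutions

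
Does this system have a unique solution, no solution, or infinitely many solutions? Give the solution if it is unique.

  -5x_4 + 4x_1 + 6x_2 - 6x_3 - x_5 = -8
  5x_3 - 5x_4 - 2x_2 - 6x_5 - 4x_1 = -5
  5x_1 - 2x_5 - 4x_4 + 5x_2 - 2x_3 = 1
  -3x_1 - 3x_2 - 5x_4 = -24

infinitely many solutions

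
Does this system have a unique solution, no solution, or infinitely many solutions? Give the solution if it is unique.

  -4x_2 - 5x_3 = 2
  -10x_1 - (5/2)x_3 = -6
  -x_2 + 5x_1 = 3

no solution

Row-reduce:
Swap R1 and R2.
R1 ← R1 / (-10).
R3 ← R3 − 5·R1.
R2 ← R2 / (-4).
R3 ← R3 + 1·R2.
Row 3 reduces to 0 = -1/2, a contradiction. The system is inconsistent.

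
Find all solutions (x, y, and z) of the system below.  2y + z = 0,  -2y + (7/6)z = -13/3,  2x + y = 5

x = 2, y = 1, z = -2

Row-reduce the augmented matrix:
Swap R1 and R3.
R1 ← R1 / (2).
R2 ← R2 / (-2).
R1 ← R1 − 1/2·R2.
R3 ← R3 − 2·R2.
R3 ← R3 / (13/6).
R1 ← R1 − 7/24·R3.
R2 ← R2 + 7/12·R3.
Reading off the reduced rows gives x = 2, y = 1, z = -2.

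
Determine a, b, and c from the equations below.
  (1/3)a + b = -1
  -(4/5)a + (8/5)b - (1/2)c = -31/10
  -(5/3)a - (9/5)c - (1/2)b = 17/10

Row-reduce the augmented matrix:
R1 ← R1 / (1/3).
R2 ← R2 + 4/5·R1.
R3 ← R3 + 5/3·R1.
R2 ← R2 / (4).
R1 ← R1 − 3·R2.
R3 ← R3 − 9/2·R2.
R3 ← R3 / (-99/80).
R1 ← R1 − 3/8·R3.
R2 ← R2 + 1/8·R3.
Reading off the reduced rows gives a = 2, b = -5/3, c = -7/3.

a = 2, b = -5/3, c = -7/3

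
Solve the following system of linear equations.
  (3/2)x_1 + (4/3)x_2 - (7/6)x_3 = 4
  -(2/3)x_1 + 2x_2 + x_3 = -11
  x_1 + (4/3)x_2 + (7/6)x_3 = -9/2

x_1 = 3, x_2 = -3, x_3 = -3

Row-reduce the augmented matrix:
R1 ← R1 / (3/2).
R2 ← R2 + 2/3·R1.
R3 ← R3 − 1·R1.
R2 ← R2 / (70/27).
R1 ← R1 − 8/9·R2.
R3 ← R3 − 4/9·R2.
R3 ← R3 / (391/210).
R1 ← R1 + 33/35·R3.
R2 ← R2 − 13/70·R3.
Reading off the reduced rows gives x_1 = 3, x_2 = -3, x_3 = -3.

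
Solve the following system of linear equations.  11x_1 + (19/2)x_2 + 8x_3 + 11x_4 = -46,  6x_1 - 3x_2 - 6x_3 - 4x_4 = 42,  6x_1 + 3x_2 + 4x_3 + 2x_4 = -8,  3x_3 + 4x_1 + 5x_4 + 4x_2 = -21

infinitely many solutions

Row-reduce:
R1 ← R1 / (11).
R2 ← R2 − 6·R1.
R3 ← R3 − 6·R1.
R4 ← R4 − 4·R1.
R2 ← R2 / (-90/11).
R1 ← R1 − 19/22·R2.
R3 ← R3 + 24/11·R2.
R4 ← R4 − 6/11·R2.
R3 ← R3 / (12/5).
R1 ← R1 + 11/30·R3.
R2 ← R2 − 19/15·R3.
R4 ← R4 + 3/5·R3.
Rank is 3 with 4 unknowns, leaving x_4 free.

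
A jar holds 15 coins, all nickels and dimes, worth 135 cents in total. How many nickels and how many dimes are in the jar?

nickels: 3, dimes: 12

Let n = nickels, d = dimes.
  n + d = 15
  5n + 10d = 135
From equation 1: n = 15 − d.
Substitute into equation 2 and solve: d = 12.
Then n = 3.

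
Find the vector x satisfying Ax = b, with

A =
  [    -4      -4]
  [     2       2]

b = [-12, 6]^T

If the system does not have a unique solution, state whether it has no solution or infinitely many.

infinitely many solutions

Row-reduce:
R1 ← R1 / (-4).
R2 ← R2 − 2·R1.
Rank is 1 with 2 unknowns, leaving x_2 free.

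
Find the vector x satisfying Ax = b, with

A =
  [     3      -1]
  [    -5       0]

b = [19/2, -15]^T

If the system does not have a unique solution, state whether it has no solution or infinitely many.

Row-reduce the augmented matrix:
R1 ← R1 / (3).
R2 ← R2 + 5·R1.
R2 ← R2 / (-5/3).
R1 ← R1 + 1/3·R2.
Reading off the reduced rows gives x_1 = 3, x_2 = -1/2.

x_1 = 3, x_2 = -1/2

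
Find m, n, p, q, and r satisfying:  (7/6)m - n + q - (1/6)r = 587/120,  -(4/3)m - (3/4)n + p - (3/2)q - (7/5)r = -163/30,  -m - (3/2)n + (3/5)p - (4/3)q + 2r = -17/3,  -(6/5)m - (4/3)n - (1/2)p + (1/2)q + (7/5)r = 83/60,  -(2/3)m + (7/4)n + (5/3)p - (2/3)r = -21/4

m = 1, n = -1, p = -2, q = 13/5, r = -3/4

Row-reduce the augmented matrix:
R1 ← R1 / (7/6).
R2 ← R2 + 4/3·R1.
R3 ← R3 + 1·R1.
R4 ← R4 + 6/5·R1.
R5 ← R5 + 2/3·R1.
R2 ← R2 / (-53/28).
R1 ← R1 + 6/7·R2.
R3 ← R3 + 33/14·R2.
R4 ← R4 + 248/105·R2.
R5 ← R5 − 33/28·R2.
R3 ← R3 / (-171/265).
R1 ← R1 + 24/53·R3.
R2 ← R2 + 28/53·R3.
R4 ← R4 + 2779/1590·R3.
R5 ← R5 − 364/159·R3.
R4 ← R4 / (15847/7695).
R1 ← R1 − 178/171·R4.
R2 ← R2 − 110/513·R4.
R3 ← R3 − 25/513·R4.
R5 ← R5 − 731/3078·R4.
R5 ← R5 / (36201583/2852460).
R1 ← R1 − 23996/15847·R5.
R2 ← R2 + 123131/79235·R5.
R3 ← R3 + 549329/95082·R5.
R4 ← R4 + 552627/158470·R5.
Reading off the reduced rows gives m = 1, n = -1, p = -2, q = 13/5, r = -3/4.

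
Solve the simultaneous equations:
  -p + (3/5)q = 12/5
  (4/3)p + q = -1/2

Row-reduce the augmented matrix:
R1 ← R1 / (-1).
R2 ← R2 − 4/3·R1.
R2 ← R2 / (9/5).
R1 ← R1 + 3/5·R2.
Reading off the reduced rows gives p = -3/2, q = 3/2.

p = -3/2, q = 3/2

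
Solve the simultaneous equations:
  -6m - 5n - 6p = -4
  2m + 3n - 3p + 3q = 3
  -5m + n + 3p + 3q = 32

Row-reduce:
R1 ← R1 / (-6).
R2 ← R2 − 2·R1.
R3 ← R3 + 5·R1.
R2 ← R2 / (4/3).
R1 ← R1 − 5/6·R2.
R3 ← R3 − 31/6·R2.
R3 ← R3 / (219/8).
R1 ← R1 − 33/8·R3.
R2 ← R2 + 15/4·R3.
Rank is 3 with 4 unknowns, leaving q free.

infinitely many solutions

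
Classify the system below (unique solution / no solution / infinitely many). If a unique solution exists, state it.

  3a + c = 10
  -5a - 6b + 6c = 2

infinitely many solutions

Row-reduce:
R1 ← R1 / (3).
R2 ← R2 + 5·R1.
R2 ← R2 / (-6).
Rank is 2 with 3 unknowns, leaving c free.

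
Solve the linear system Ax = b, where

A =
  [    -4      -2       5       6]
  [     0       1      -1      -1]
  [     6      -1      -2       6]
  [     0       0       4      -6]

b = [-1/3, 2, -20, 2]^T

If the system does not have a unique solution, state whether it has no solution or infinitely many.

Row-reduce the augmented matrix:
R1 ← R1 / (-4).
R3 ← R3 − 6·R1.
R1 ← R1 − 1/2·R2.
R3 ← R3 + 4·R2.
R3 ← R3 / (3/2).
R1 ← R1 + 3/4·R3.
R2 ← R2 + 1·R3.
R4 ← R4 − 4·R3.
R4 ← R4 / (-106/3).
R1 ← R1 − 9/2·R4.
R2 ← R2 − 19/3·R4.
R3 ← R3 − 22/3·R4.
Reading off the reduced rows gives x_1 = -8/3, x_2 = 0, x_3 = -1, x_4 = -1.

x_1 = -8/3, x_2 = 0, x_3 = -1, x_4 = -1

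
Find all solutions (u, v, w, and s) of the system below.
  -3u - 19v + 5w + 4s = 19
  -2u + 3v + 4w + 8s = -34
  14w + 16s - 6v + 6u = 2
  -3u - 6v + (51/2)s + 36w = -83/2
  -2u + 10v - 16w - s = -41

no solution

Row-reduce:
R1 ← R1 / (-3).
R2 ← R2 + 2·R1.
R3 ← R3 − 6·R1.
R4 ← R4 + 3·R1.
R5 ← R5 + 2·R1.
R2 ← R2 / (47/3).
R1 ← R1 − 19/3·R2.
R3 ← R3 + 44·R2.
R4 ← R4 − 13·R2.
R5 ← R5 − 68/3·R2.
R3 ← R3 / (1216/47).
R1 ← R1 + 91/47·R3.
R2 ← R2 − 2/47·R3.
R4 ← R4 − 1431/47·R3.
R5 ← R5 + 954/47·R3.
R4 ← R4 / (-4377/152).
R1 ← R1 + 87/152·R4.
R2 ← R2 − 21/76·R4.
R3 ← R3 − 229/152·R4.
R5 ← R5 − 1459/76·R4.
Row 5 reduces to 0 = -2/3, a contradiction. The system is inconsistent.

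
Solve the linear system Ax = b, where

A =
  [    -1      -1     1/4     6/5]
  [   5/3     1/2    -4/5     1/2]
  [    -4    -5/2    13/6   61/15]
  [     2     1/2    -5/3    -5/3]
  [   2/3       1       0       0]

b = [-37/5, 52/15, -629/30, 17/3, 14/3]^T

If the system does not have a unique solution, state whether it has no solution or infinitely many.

Row-reduce:
R1 ← R1 / (-1).
R2 ← R2 − 5/3·R1.
R3 ← R3 + 4·R1.
R4 ← R4 − 2·R1.
R5 ← R5 − 2/3·R1.
R2 ← R2 / (-7/6).
R1 ← R1 − 1·R2.
R3 ← R3 − 3/2·R2.
R4 ← R4 + 3/2·R2.
R5 ← R5 − 1/3·R2.
R3 ← R3 / (283/420).
R1 ← R1 + 81/140·R3.
R2 ← R2 − 23/70·R3.
R4 ← R4 + 283/420·R3.
R5 ← R5 − 2/35·R3.
Swap R4 and R5.
R4 ← R4 / (369/283).
R1 ← R1 − 8697/2830·R4.
R2 ← R2 + 4744/1415·R4.
R3 ← R3 − 1042/283·R4.
Row 5 reduces to 0 = -1/2, a contradiction. The system is inconsistent.

no solution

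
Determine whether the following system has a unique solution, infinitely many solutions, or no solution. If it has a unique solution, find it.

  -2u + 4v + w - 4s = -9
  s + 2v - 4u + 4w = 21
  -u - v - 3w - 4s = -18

Row-reduce:
R1 ← R1 / (-2).
R2 ← R2 + 4·R1.
R3 ← R3 + 1·R1.
R2 ← R2 / (-6).
R1 ← R1 + 2·R2.
R3 ← R3 + 3·R2.
R3 ← R3 / (-9/2).
R1 ← R1 + 7/6·R3.
R2 ← R2 + 1/3·R3.
Rank is 3 with 4 unknowns, leaving s free.

infinitely many solutions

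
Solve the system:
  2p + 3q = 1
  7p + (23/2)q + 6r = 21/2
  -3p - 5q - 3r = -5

infinitely many solutions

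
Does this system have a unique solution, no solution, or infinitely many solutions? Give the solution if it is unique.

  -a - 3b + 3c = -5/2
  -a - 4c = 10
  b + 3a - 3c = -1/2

a = -2, b = -1/2, c = -2

Row-reduce the augmented matrix:
R1 ← R1 / (-1).
R2 ← R2 + 1·R1.
R3 ← R3 − 3·R1.
R2 ← R2 / (3).
R1 ← R1 − 3·R2.
R3 ← R3 + 8·R2.
R3 ← R3 / (-38/3).
R1 ← R1 − 4·R3.
R2 ← R2 + 7/3·R3.
Reading off the reduced rows gives a = -2, b = -1/2, c = -2.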